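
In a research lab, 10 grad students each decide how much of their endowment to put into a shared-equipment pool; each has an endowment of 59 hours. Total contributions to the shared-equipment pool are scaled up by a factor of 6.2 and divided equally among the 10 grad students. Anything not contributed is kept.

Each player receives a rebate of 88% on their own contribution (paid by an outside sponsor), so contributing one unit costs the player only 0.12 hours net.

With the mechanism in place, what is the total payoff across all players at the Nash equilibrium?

The effective private return per unit is now (6.2/10) / 0.12 = 5.1667 > 1, so every player's dominant strategy flips to full contribution.
So the Nash equilibrium is full contribution by all 10; the group earns 10 × (59 × 0.88 + 6.2 × 59) = 4177.20.

4177.20 hours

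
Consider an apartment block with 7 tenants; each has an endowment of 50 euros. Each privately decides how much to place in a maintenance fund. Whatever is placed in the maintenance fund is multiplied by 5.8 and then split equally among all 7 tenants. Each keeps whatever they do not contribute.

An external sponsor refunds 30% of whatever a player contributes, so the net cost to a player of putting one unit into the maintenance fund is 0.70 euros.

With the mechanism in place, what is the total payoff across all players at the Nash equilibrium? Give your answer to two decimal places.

2135.00 euros

Under the mechanism each unit contributed yields (5.8/7) / 0.70 = 1.1837 back to its contributor per unit of net cost, which exceeds 1, making full contribution the dominant choice for everyone.
So the Nash equilibrium is full contribution by all 7; the group earns 7 × (50 × 0.30 + 5.8 × 50) = 2135.00.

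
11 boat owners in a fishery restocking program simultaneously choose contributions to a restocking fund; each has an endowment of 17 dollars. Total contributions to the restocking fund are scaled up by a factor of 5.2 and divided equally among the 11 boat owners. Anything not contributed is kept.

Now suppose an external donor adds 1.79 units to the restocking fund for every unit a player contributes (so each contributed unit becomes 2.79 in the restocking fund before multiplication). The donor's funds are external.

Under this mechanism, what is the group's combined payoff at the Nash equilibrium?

2713.00 dollars

The effective private return per unit is now 5.2 × 2.79 / 11 = 1.3189 > 1, so every player's dominant strategy flips to full contribution.
At the Nash equilibrium everyone contributes 17. Group total payoff = 5.2 × 2.79 × 187 = 2713.00.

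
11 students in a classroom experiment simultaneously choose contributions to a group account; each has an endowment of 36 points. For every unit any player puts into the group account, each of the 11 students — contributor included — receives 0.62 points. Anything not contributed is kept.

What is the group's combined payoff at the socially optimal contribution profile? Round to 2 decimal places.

2700.72 points

Each contributed unit returns 6.820 to the group as a whole (0.62 to each of 11 players), which exceeds 1, so the social optimum is full contribution: group total = 6.820 × 396 = 2700.72.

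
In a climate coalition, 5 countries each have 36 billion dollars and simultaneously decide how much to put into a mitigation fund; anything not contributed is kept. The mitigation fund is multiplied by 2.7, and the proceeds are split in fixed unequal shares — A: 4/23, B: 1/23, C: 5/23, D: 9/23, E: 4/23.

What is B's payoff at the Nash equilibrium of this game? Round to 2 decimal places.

Each unit j contributes comes back to j as 2.7 × (j's share), so j prefers to contribute only if that share exceeds 1/2.7 = 0.3704; otherwise keeping the unit dominates.
D alone (share 9/23) is above the threshold, contributing 36; the remaining 4 contribute 0. Total contributed: 36.
B keeps 36 and receives 2.7 × 36 × 1/23 = 4.23 from the mitigation fund, for a payoff of 40.23.

40.23 billion dollars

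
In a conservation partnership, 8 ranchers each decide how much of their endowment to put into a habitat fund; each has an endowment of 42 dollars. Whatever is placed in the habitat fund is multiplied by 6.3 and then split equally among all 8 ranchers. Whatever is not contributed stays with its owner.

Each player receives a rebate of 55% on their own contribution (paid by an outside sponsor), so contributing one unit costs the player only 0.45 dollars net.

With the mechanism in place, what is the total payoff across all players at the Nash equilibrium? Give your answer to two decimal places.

With the mechanism, a contributed unit returns (6.3/8) / 0.45 = 1.7500 per unit of net cost to the contributor — now above 1 — so contributing fully is weakly dominant for every player.
At the Nash equilibrium everyone contributes 42. Group total payoff = 8 × (42 × 0.55 + 6.3 × 42) = 2301.60.

2301.60 dollars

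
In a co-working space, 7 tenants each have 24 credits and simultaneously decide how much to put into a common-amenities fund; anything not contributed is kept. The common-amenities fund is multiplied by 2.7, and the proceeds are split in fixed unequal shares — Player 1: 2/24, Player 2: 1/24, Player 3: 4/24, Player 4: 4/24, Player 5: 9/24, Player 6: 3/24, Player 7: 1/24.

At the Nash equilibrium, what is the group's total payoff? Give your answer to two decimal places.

208.80 credits

For player j, contributing a unit is worthwhile iff 2.7 × (j's share) ≥ 1, i.e. iff j's share is at least 0.3704.
Player 5 alone (share 9/24) is above the threshold, contributing 24; the remaining 6 contribute 0. Total contributed: 24.
The common-amenities fund pays out 2.7 × 24 = 64.80 in total (split across the unequal shares, but the aggregate is all that matters for the group sum).
The 6 free-riders keep 24 each, adding 144. Group total = 144 + 64.80 = 208.80.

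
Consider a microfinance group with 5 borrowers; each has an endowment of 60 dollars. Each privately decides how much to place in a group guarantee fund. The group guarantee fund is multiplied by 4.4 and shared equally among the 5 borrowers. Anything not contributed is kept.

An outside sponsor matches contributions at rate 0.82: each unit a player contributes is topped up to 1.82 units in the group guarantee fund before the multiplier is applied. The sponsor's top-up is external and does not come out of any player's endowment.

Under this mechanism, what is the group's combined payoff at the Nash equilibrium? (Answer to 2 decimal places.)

2402.40 dollars

Under the mechanism each unit contributed yields 4.4 × 1.82 / 5 = 1.6016 back to its contributor per unit of net cost, which exceeds 1, making full contribution the dominant choice for everyone.
At the Nash equilibrium everyone contributes 60. Group total payoff = 4.4 × 1.82 × 300 = 2402.40.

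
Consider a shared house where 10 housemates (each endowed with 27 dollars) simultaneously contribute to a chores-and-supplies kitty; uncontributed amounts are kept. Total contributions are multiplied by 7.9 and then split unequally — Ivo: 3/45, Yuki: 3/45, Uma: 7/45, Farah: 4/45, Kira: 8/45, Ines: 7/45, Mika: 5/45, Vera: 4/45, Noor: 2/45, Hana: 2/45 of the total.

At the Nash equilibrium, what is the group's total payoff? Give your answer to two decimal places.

A player with share s gets back 7.9·s per unit contributed, so full contribution is dominant for anyone with s > 1/7.9 = 0.1266 and zero contribution is dominant for anyone below.
Uma, Kira and Ines clear that bar, contributing 27 each; the remaining 7 contribute 0. Total contributed: 81.
The chores-and-supplies kitty pays out 7.9 × 81 = 639.90 in total (split across the unequal shares, but the aggregate is all that matters for the group sum).
The 7 free-riders keep 27 each, adding 189. Group total = 189 + 639.90 = 828.90.

828.90 dollars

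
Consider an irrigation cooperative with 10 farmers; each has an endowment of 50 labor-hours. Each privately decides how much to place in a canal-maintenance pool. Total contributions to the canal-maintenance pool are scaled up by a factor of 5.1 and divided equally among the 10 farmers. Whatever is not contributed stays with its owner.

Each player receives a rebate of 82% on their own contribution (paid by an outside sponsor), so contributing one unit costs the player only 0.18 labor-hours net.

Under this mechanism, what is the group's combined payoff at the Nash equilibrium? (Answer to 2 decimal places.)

Under the mechanism each unit contributed yields (5.1/10) / 0.18 = 2.8333 back to its contributor per unit of net cost, which exceeds 1, making full contribution the dominant choice for everyone.
So the Nash equilibrium is full contribution by all 10; the group earns 10 × (50 × 0.82 + 5.1 × 50) = 2960.00.

2960.00 labor-hours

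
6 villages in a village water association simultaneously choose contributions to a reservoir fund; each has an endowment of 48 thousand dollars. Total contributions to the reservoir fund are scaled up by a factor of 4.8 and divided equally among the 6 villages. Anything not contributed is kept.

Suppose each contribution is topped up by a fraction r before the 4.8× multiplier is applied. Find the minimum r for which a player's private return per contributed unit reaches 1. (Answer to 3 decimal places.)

0.250

With matching at rate r, one contributed unit becomes (1 + r) in the reservoir fund and returns 4.8 × (1 + r) / 6 to the contributor.
Setting this equal to 1: 1 + r = 6/4.8 = 1.2500.
So the minimum matching rate is r = 1.2500 − 1 = 0.250.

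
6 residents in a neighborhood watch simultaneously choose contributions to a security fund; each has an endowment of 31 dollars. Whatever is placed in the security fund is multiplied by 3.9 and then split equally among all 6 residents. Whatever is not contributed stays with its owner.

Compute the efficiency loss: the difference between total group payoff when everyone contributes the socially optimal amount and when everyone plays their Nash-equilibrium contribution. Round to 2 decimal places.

539.40 dollars

Each contributed unit returns 3.9/6 = 0.6500 to its contributor — below 1 — so contributing 0 is dominant for every player. At the Nash equilibrium everyone keeps their 31, and the group total is 6 × 31 = 186.
Each contributed unit returns 3.900 to the group as a whole (0.6500 to each of 6 players), which exceeds 1, so the social optimum is full contribution: group total = 3.900 × 186 = 725.40.
Efficiency loss = 725.40 − 186 = 539.40.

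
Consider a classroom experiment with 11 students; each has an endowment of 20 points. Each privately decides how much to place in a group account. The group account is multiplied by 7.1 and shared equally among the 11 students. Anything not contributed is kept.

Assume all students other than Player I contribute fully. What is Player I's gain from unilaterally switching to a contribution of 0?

7.09 points

Switching from a contribution of 20 to 0 lets Player I keep an extra 20 points, but lowers the group account by 20, which costs Player I their own share of that drop: 7.1/11 × 20 = 12.91.
Net gain = 20 − 12.91 = 7.09. The private return per contributed unit (0.6455) is below 1, so free-riding is indeed the best response regardless of what the others do.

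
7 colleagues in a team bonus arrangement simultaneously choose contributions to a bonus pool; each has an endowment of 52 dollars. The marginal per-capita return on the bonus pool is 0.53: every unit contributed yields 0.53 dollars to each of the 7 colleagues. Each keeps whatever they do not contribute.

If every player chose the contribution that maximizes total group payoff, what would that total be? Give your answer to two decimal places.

1350.44 dollars

Each contributed unit returns 3.710 to the group as a whole (0.53 to each of 7 players), which exceeds 1, so the social optimum is full contribution: group total = 3.710 × 364 = 1350.44.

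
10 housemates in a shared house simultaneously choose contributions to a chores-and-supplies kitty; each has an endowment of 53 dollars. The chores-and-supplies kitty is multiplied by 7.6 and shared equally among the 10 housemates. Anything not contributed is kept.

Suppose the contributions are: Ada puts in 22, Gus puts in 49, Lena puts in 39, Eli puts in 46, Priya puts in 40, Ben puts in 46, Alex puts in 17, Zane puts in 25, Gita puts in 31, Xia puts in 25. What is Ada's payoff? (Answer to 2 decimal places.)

289.40 dollars

Total contributed: 22 + 49 + 39 + 46 + 40 + 46 + 17 + 25 + 31 + 25 = 340.
Each receives 7.6 × 340 / 10 = 258.40 from the chores-and-supplies kitty.
Ada keeps 53 − 22 = 31, so Ada's payoff is 31 + 258.40 = 289.40.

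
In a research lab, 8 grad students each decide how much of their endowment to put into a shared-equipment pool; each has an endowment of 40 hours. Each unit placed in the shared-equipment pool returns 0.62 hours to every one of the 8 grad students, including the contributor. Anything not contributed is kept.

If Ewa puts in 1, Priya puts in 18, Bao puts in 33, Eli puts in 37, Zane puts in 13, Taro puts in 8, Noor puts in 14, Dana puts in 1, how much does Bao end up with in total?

84.50 hours

Total contributed: 1 + 18 + 33 + 37 + 13 + 8 + 14 + 1 = 125.
Each receives 0.62 × 125 = 77.50 from the shared-equipment pool.
Bao keeps 40 − 33 = 7, so Bao's payoff is 7 + 77.50 = 84.50.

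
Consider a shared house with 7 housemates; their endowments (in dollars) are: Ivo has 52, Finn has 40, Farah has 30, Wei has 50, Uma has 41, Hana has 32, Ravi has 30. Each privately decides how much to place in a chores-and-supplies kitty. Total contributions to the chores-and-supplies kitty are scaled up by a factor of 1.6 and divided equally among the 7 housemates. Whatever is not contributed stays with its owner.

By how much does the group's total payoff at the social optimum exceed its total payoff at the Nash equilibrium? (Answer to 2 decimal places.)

The private return per contributed unit is 1.6/7 = 0.2286 < 1 for every player regardless of endowment, so the Nash equilibrium is zero contribution and the group total is Σ E_j = 52 + 40 + 30 + 50 + 41 + 32 + 30 = 275.
Each contributed unit returns 1.600 to the group, so the social optimum is full contribution by everyone: group total = 1.600 × 275 = 440.00.
Efficiency loss = (1.600 − 1) × 275 = 165.00.

165.00 dollars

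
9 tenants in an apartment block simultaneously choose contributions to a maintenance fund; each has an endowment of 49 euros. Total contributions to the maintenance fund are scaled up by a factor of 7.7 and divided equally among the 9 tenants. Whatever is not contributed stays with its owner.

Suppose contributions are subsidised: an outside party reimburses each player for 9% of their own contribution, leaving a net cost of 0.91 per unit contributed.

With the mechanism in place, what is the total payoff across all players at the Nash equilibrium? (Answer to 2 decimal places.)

441.00 euros

Even with the mechanism, each unit contributed returns only (7.7/9) / 0.91 = 0.9402 per unit of net cost, so contributing nothing is still dominant.
At the Nash equilibrium no one contributes; group total payoff = 9 × 49 = 441.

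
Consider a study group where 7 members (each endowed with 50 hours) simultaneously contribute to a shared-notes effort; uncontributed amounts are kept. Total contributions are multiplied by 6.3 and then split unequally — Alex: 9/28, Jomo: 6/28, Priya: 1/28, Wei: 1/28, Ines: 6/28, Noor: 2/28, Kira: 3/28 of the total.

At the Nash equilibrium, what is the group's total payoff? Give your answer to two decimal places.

1145.00 hours

Each unit j contributes comes back to j as 6.3 × (j's share), so j prefers to contribute only if that share exceeds 1/6.3 = 0.1587; otherwise keeping the unit dominates.
Alex, Jomo and Ines clear that bar, contributing 50 each; the remaining 4 contribute 0. Total contributed: 150.
The shared-notes effort pays out 6.3 × 150 = 945.00 in total (split across the unequal shares, but the aggregate is all that matters for the group sum).
The 4 free-riders keep 50 each, adding 200. Group total = 200 + 945.00 = 1145.00.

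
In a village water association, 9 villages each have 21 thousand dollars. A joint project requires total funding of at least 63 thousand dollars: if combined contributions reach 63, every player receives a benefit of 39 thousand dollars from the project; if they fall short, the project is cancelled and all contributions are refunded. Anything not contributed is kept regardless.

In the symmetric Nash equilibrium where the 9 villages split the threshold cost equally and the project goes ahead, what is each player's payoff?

Equal share of the threshold: 63/9 = 7.
At this profile no one gains by cutting their contribution: any cut drops the total below 63, the project is cancelled, contributions are refunded, and the deviator ends with 21, which is less than 21 − 7 + 39 = 53. Contributing more than 7 just wastes the excess. So contributing exactly 7 is a best response.
Each player's payoff: 21 − 7 + 39 = 53.

53 thousand dollars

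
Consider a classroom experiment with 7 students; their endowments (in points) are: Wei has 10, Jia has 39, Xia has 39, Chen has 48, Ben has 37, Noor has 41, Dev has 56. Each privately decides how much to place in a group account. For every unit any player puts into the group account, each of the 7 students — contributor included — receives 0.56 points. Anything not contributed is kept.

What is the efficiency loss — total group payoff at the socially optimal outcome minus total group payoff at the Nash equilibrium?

788.40 points

The private return per contributed unit is 0.56 < 1 for everyone, so the Nash equilibrium is zero contribution and the group total is Σ E_j = 10 + 39 + 39 + 48 + 37 + 41 + 56 = 270.
Each contributed unit returns 3.920 to the group, so the social optimum is full contribution by everyone: group total = 3.920 × 270 = 1058.40.
Efficiency loss = (3.920 − 1) × 270 = 788.40.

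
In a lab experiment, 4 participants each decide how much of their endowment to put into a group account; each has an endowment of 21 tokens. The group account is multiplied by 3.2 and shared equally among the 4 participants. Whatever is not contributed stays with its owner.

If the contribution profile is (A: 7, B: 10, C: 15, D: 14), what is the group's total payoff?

185.20 tokens

Total contributed: 7 + 10 + 15 + 14 = 46; total kept: 4 × 21 − 46 = 38.
The group account pays out 3.2 × 46 = 147.20 in aggregate.
Group total = 38 + 147.20 = 185.20.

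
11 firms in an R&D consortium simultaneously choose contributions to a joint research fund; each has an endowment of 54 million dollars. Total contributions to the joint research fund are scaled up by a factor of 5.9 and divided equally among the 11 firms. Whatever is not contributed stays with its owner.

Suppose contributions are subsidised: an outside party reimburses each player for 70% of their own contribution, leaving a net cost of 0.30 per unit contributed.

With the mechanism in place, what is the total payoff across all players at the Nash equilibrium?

Under the mechanism each unit contributed yields (5.9/11) / 0.30 = 1.7879 back to its contributor per unit of net cost, which exceeds 1, making full contribution the dominant choice for everyone.
At the Nash equilibrium everyone contributes 54. Group total payoff = 11 × (54 × 0.70 + 5.9 × 54) = 3920.40.

3920.40 million dollars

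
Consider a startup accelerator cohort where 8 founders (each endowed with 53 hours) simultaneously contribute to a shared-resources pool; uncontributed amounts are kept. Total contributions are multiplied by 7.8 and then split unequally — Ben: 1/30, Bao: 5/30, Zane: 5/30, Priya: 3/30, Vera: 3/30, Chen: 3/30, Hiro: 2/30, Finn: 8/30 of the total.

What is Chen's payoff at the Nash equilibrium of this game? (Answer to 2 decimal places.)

A player with share s gets back 7.8·s per unit contributed, so full contribution is dominant for anyone with s > 1/7.8 = 0.1282 and zero contribution is dominant for anyone below.
Bao, Zane and Finn clear that bar, contributing 53 each; the remaining 5 contribute 0. Total contributed: 159.
Chen keeps 53 and receives 7.8 × 159 × 3/30 = 124.02 from the shared-resources pool, for a payoff of 177.02.

177.02 hours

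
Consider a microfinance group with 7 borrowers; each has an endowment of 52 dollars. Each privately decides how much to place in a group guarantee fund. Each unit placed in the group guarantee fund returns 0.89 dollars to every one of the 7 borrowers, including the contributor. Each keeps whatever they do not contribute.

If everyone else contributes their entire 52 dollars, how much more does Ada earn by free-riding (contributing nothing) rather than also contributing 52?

5.72 dollars

Switching from a contribution of 52 to 0 lets Ada keep an extra 52 dollars, but lowers the group guarantee fund by 52, which costs Ada their own share of that drop: 0.89 × 52 = 46.28.
Net gain = 52 − 46.28 = 5.72. The private return per contributed unit (0.89) is below 1, so free-riding is indeed the best response regardless of what the others do.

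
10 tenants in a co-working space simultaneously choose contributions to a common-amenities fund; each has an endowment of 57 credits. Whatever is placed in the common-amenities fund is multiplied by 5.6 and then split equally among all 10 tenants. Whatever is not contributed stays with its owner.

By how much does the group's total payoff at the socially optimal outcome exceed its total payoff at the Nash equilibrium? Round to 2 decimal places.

Each contributed unit returns 5.6/10 = 0.5600 to its contributor — below 1 — so contributing 0 is dominant for every player. At the Nash equilibrium everyone keeps their 57, and the group total is 10 × 57 = 570.
Each contributed unit returns 5.600 to the group as a whole (0.5600 to each of 10 players), which exceeds 1, so the social optimum is full contribution: group total = 5.600 × 570 = 3192.00.
Efficiency loss = 3192.00 − 570 = 2622.00.

2622.00 credits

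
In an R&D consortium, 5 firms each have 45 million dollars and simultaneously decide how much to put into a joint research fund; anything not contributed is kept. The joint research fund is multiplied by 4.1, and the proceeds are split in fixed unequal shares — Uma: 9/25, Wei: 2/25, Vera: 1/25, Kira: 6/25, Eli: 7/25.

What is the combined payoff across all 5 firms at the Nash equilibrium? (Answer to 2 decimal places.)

A player with share s gets back 4.1·s per unit contributed, so full contribution is dominant for anyone with s > 1/4.1 = 0.2439 and zero contribution is dominant for anyone below.
Uma and Eli clear that bar, contributing 45 each; the remaining 3 contribute 0. Total contributed: 90.
The joint research fund pays out 4.1 × 90 = 369.00 in total (split across the unequal shares, but the aggregate is all that matters for the group sum).
The 3 free-riders keep 45 each, adding 135. Group total = 135 + 369.00 = 504.00.

504.00 million dollars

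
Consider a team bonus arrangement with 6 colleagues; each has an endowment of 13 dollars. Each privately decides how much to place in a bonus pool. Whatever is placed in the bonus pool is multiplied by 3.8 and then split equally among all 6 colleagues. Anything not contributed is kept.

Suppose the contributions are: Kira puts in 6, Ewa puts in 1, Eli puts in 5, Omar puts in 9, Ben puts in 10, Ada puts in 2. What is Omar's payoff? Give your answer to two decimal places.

24.90 dollars

Total contributed: 6 + 1 + 5 + 9 + 10 + 2 = 33.
Each receives 3.8 × 33 / 6 = 20.90 from the bonus pool.
Omar keeps 13 − 9 = 4, so Omar's payoff is 4 + 20.90 = 24.90.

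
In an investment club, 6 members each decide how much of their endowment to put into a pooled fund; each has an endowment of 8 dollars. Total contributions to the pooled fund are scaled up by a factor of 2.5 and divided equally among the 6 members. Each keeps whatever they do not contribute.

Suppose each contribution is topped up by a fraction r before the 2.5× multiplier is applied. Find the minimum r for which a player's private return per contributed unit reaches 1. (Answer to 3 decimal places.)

1.400

With matching at rate r, one contributed unit becomes (1 + r) in the pooled fund and returns 2.5 × (1 + r) / 6 to the contributor.
Setting this equal to 1: 1 + r = 6/2.5 = 2.4000.
So the minimum matching rate is r = 2.4000 − 1 = 1.400.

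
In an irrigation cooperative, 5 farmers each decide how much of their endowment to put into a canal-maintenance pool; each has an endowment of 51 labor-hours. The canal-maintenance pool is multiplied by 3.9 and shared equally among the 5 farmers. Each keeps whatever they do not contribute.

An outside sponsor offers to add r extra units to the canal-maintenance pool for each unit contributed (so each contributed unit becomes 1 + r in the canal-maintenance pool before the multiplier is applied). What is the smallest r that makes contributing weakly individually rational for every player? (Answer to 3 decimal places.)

0.282

With matching at rate r, one contributed unit becomes (1 + r) in the canal-maintenance pool and returns 3.9 × (1 + r) / 5 to the contributor.
Setting this equal to 1: 1 + r = 5/3.9 = 1.2821.
So the minimum matching rate is r = 1.2821 − 1 = 0.282.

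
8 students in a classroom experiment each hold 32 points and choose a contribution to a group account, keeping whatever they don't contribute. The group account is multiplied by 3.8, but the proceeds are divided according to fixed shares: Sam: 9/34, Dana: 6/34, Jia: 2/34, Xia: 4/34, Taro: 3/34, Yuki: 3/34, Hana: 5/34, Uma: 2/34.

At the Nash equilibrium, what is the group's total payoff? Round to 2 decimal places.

Each unit j contributes comes back to j as 3.8 × (j's share), so j prefers to contribute only if that share exceeds 1/3.8 = 0.2632; otherwise keeping the unit dominates.
Sam alone (share 9/34) is above the threshold, contributing 32; the remaining 7 contribute 0. Total contributed: 32.
The group account pays out 3.8 × 32 = 121.60 in total (split across the unequal shares, but the aggregate is all that matters for the group sum).
The 7 free-riders keep 32 each, adding 224. Group total = 224 + 121.60 = 345.60.

345.60 points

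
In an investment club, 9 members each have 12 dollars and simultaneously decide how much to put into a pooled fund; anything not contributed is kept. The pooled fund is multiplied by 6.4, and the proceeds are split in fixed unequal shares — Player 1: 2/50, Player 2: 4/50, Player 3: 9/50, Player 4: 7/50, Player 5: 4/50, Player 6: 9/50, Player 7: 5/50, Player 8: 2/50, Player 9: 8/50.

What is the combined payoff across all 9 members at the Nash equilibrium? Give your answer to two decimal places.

302.40 dollars

Player j's private return per contributed unit is 6.4 × (j's share). Contributing is weakly dominant for j when that share is at least 1/6.4 = 0.1563, and contributing 0 is dominant otherwise.
The shares above 0.1563 belong to Player 3, Player 6 and Player 9, contributing 12 each; the remaining 6 contribute 0. Total contributed: 36.
The pooled fund pays out 6.4 × 36 = 230.40 in total (split across the unequal shares, but the aggregate is all that matters for the group sum).
The 6 free-riders keep 12 each, adding 72. Group total = 72 + 230.40 = 302.40.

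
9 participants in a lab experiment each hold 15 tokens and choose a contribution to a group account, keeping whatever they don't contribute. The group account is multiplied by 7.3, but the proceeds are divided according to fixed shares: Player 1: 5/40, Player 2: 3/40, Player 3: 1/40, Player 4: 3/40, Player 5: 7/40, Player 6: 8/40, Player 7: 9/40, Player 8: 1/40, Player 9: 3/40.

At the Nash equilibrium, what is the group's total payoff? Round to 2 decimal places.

For player j, contributing a unit is worthwhile iff 7.3 × (j's share) ≥ 1, i.e. iff j's share is at least 0.1370.
Player 5, Player 6 and Player 7 are above the threshold, contributing 15 each; the remaining 6 contribute 0. Total contributed: 45.
The group account pays out 7.3 × 45 = 328.50 in total (split across the unequal shares, but the aggregate is all that matters for the group sum).
The 6 free-riders keep 15 each, adding 90. Group total = 90 + 328.50 = 418.50.

418.50 tokens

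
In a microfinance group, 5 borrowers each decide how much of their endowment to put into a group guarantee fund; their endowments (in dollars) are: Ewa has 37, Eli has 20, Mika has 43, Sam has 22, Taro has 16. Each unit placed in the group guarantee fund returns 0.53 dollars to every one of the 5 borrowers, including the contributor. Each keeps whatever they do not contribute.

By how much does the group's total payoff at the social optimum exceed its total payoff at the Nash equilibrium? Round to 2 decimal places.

The private return per contributed unit is 0.53 < 1 for everyone, so the Nash equilibrium is zero contribution and the group total is Σ E_j = 37 + 20 + 43 + 22 + 16 = 138.
Each contributed unit returns 2.650 to the group, so the social optimum is full contribution by everyone: group total = 2.650 × 138 = 365.70.
Efficiency loss = (2.650 − 1) × 138 = 227.70.

227.70 dollars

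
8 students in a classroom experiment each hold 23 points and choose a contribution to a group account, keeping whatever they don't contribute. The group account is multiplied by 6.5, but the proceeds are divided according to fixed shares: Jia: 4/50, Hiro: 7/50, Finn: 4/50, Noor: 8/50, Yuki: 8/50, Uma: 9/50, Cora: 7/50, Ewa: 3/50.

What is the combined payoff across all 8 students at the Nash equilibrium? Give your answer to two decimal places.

For player j, contributing a unit is worthwhile iff 6.5 × (j's share) ≥ 1, i.e. iff j's share is at least 0.1538.
The shares above 0.1538 belong to Noor, Yuki and Uma, contributing 23 each; the remaining 5 contribute 0. Total contributed: 69.
The group account pays out 6.5 × 69 = 448.50 in total (split across the unequal shares, but the aggregate is all that matters for the group sum).
The 5 free-riders keep 23 each, adding 115. Group total = 115 + 448.50 = 563.50.

563.50 points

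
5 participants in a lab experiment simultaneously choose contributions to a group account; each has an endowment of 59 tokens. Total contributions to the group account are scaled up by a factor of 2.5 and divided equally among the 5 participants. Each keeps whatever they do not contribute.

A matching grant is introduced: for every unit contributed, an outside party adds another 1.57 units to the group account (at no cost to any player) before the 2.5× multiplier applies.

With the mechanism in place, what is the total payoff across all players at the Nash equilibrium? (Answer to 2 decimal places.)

1895.38 tokens

Under the mechanism each unit contributed yields 2.5 × 2.57 / 5 = 1.2850 back to its contributor per unit of net cost, which exceeds 1, making full contribution the dominant choice for everyone.
So the Nash equilibrium is full contribution by all 5; the group earns 2.5 × 2.57 × 295 = 1895.38.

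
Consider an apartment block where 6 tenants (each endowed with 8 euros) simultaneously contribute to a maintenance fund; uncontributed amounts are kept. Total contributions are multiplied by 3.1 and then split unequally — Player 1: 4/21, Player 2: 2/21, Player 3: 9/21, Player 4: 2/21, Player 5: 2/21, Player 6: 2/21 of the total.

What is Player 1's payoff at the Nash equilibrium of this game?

12.72 euros

Player j's private return per contributed unit is 3.1 × (j's share). Contributing is weakly dominant for j when that share is at least 1/3.1 = 0.3226, and contributing 0 is dominant otherwise.
Only Player 3 (9/21) clears that bar, contributing 8; the remaining 5 contribute 0. Total contributed: 8.
Player 1 keeps 8 and receives 3.1 × 8 × 4/21 = 4.72 from the maintenance fund, for a payoff of 12.72.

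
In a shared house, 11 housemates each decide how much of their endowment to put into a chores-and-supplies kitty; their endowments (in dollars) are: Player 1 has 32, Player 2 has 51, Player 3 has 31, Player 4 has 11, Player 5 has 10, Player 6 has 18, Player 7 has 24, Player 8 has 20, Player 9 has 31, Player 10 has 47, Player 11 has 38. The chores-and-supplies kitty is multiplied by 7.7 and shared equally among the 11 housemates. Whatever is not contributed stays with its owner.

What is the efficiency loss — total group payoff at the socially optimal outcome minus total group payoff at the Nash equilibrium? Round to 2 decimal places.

2097.10 dollars

The private return per contributed unit is 7.7/11 = 0.7000 < 1 for every player regardless of endowment, so the Nash equilibrium is zero contribution and the group total is Σ E_j = 32 + 51 + 31 + 11 + 10 + 18 + 24 + 20 + 31 + 47 + 38 = 313.
Each contributed unit returns 7.700 to the group, so the social optimum is full contribution by everyone: group total = 7.700 × 313 = 2410.10.
Efficiency loss = (7.700 − 1) × 313 = 2097.10.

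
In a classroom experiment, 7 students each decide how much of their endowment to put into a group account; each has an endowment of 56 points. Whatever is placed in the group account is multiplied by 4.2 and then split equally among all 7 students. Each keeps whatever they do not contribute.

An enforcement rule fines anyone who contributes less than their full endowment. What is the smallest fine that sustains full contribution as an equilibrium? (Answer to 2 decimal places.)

22.40 points

Given the others contribute fully, the best deviation is to contribute 0 (any partial contribution still incurs the fine and gives up units whose private return 0.6000 is below 1).
Deviating from 56 to 0 saves 56 points but forfeits the deviator's share of the drop in the group account: 4.2/7 × 56 = 33.60.
So the deviation gain is 56 − 33.60 = 22.40, and the fine must be at least 22.40 points to wipe it out.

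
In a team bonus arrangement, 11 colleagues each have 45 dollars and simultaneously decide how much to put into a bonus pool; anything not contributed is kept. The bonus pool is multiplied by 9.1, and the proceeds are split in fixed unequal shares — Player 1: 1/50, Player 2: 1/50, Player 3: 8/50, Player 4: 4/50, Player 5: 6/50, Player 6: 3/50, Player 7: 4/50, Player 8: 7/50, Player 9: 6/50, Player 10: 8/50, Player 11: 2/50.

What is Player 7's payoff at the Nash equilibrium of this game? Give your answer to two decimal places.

208.80 dollars

Player j's private return per contributed unit is 9.1 × (j's share). Contributing is weakly dominant for j when that share is at least 1/9.1 = 0.1099, and contributing 0 is dominant otherwise.
Player 3, Player 5, Player 8, Player 9 and Player 10 are above the threshold, contributing 45 each; the remaining 6 contribute 0. Total contributed: 225.
Player 7 keeps 45 and receives 9.1 × 225 × 4/50 = 163.80 from the bonus pool, for a payoff of 208.80.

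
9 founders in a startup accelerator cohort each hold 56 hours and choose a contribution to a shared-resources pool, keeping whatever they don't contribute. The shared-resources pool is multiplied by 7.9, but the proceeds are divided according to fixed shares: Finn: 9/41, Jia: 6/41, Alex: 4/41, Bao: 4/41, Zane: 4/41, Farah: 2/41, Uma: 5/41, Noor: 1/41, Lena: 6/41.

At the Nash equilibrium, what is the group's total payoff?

A player with share s gets back 7.9·s per unit contributed, so full contribution is dominant for anyone with s > 1/7.9 = 0.1266 and zero contribution is dominant for anyone below.
The shares above 0.1266 belong to Finn, Jia and Lena, contributing 56 each; the remaining 6 contribute 0. Total contributed: 168.
The shared-resources pool pays out 7.9 × 168 = 1327.20 in total (split across the unequal shares, but the aggregate is all that matters for the group sum).
The 6 free-riders keep 56 each, adding 336. Group total = 336 + 1327.20 = 1663.20.

1663.20 hours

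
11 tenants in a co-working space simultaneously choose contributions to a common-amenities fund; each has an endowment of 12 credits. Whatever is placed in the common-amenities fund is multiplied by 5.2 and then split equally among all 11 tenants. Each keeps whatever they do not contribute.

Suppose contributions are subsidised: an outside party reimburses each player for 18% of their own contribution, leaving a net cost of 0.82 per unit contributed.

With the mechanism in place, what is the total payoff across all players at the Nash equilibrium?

132.00 credits

With the mechanism, a contributed unit returns (5.2/11) / 0.82 = 0.5765 per unit of net cost — still below 1 — so contributing 0 remains dominant for every player.
Everyone keeps their endowment and the group total is 11 × 12 = 132.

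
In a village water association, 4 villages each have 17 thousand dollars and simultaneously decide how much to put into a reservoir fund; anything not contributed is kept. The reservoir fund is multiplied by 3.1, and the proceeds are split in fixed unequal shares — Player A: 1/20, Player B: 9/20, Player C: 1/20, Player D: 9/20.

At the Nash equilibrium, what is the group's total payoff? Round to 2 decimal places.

139.40 thousand dollars

For player j, contributing a unit is worthwhile iff 3.1 × (j's share) ≥ 1, i.e. iff j's share is at least 0.3226.
Player B and Player D clear that bar, contributing 17 each; the remaining 2 contribute 0. Total contributed: 34.
The reservoir fund pays out 3.1 × 34 = 105.40 in total (split across the unequal shares, but the aggregate is all that matters for the group sum).
The 2 free-riders keep 17 each, adding 34. Group total = 34 + 105.40 = 139.40.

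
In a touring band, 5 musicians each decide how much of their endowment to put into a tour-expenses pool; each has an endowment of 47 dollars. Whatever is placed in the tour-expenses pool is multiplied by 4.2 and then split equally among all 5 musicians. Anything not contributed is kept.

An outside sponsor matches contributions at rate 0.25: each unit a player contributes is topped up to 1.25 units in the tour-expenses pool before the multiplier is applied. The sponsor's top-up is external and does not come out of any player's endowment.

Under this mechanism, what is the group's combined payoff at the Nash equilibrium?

With the mechanism, a contributed unit returns 4.2 × 1.25 / 5 = 1.0500 per unit of net cost to the contributor — now above 1 — so contributing fully is weakly dominant for every player.
So the Nash equilibrium is full contribution by all 5; the group earns 4.2 × 1.25 × 235 = 1233.75.

1233.75 dollars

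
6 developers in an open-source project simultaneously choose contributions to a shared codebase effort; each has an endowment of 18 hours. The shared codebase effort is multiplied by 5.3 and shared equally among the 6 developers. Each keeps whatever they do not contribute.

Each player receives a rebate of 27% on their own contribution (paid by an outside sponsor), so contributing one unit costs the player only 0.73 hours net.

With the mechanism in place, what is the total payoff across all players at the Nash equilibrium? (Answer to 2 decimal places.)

The effective private return per unit is now (5.3/6) / 0.73 = 1.2100 > 1, so every player's dominant strategy flips to full contribution.
At the Nash equilibrium everyone contributes 18. Group total payoff = 6 × (18 × 0.27 + 5.3 × 18) = 601.56.

601.56 hours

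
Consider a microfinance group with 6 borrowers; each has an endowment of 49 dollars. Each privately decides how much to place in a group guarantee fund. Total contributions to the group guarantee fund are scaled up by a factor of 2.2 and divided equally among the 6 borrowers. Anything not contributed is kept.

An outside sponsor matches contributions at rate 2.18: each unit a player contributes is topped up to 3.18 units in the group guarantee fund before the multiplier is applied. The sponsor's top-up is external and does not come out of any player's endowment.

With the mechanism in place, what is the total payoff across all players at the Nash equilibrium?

2056.82 dollars

With the mechanism, a contributed unit returns 2.2 × 3.18 / 6 = 1.1660 per unit of net cost to the contributor — now above 1 — so contributing fully is weakly dominant for every player.
At the Nash equilibrium everyone contributes 49. Group total payoff = 2.2 × 3.18 × 294 = 2056.82.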